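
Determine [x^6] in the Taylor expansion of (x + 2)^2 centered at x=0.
Expand to order 6: (x + 2)^2 = x^2 + 4·x + 4 + O(x^7).
The coefficient of x^6 is 0.

Final answer: 0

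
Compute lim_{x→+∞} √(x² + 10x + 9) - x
This is an ∞ − ∞ indeterminate form.
Multiply and divide by the conjugate √(x²+10x + 9) + x; the x² terms cancel, leaving (10x + 9)/(√(x²+10x + 9)+x) → 10/2 = 5.
Limit = 5.

Final answer: 5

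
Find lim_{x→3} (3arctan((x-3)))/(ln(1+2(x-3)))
Both numerator and denominator → 0 as x → 3; this is a 0/0 indeterminate form.
Expand each to leading order near x = 3: numerator ~ 3·(x - 3), denominator ~ 2·(x - 3).
The limit of the ratio is 3/2.

Final answer: 3/2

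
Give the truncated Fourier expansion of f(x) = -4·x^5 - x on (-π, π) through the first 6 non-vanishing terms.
(-962 - 8·π^4 + 160·π^2)·sin(x) + (-20·π^2 + 31 + 4·π^4)·sin(2·x) + (-8·π^4/3 - 374/81 + 160·π^2/27)·sin(3·x) + (-5·π^2/2 + 23/16 + 2·π^4)·sin(4·x) + (-8·π^4/5 - 442/625 + 32·π^2/25)·sin(5·x) + (-20·π^2/27 + 37/81 + 4·π^4/3)·sin(6·x)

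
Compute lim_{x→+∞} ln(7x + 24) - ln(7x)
This is an ∞ − ∞ indeterminate form.
Combine the logarithms: ln(7x+24) − ln(7x) = ln((7x+24)/(7x)) = ln(1 + 24/(7x)) → ln(1) = 0.
Limit = 0.

Final answer: 0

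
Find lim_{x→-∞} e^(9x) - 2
Evaluate the dominant behaviour as x → -∞; each term tends to a finite value or vanishes.
Limit = -2.

Final answer: -2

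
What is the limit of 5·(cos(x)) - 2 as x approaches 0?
Direct substitution at x = 0 gives 3.

Final answer: 3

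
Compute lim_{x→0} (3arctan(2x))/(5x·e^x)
Both numerator and denominator → 0 as x → 0; this is a 0/0 indeterminate form.
Expand each to leading order near x = 0: numerator ~ 6·x, denominator ~ 5·x.
The limit of the ratio is 6/5.

Final answer: 6/5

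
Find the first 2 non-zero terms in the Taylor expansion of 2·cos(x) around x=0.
2 - x^2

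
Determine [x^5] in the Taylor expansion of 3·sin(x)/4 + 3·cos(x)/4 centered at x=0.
Expand to order 5: 3·sin(x)/4 + 3·cos(x)/4 = x^5/160 + x^4/32 - x^3/8 - 3·x^2/8 + 3·x/4 + 3/4 + O(x^6).
The coefficient of x^5 is 1/160.

Final answer: 1/160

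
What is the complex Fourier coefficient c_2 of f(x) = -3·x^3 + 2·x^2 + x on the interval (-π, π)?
Compute the real Fourier coefficients first: a_2 = 2, b_2 = -11/2 + 3·π^2.
Then c_2 = (a_2 − i·b_2)/2 = 1 - 3·i·π^2/2 + 11·i/4.

Final answer: 1 - 3·i·π^2/2 + 11·i/4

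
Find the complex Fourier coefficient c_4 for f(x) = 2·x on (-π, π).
Compute the real Fourier coefficients first: a_4 = 0, b_4 = -1.
Then c_4 = (a_4 − i·b_4)/2 = i/2.

Final answer: i/2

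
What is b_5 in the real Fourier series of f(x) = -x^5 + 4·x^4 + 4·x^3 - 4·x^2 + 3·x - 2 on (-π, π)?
b_5 = (1/π) ∫_{-π}^{π} f(x)·sin(5x) dx.
Evaluate the integral (use parity and integration by parts as needed): b_5 = -2·π^4/5 + 462/625 + 48·π^2/25.

Final answer: -2·π^4/5 + 462/625 + 48·π^2/25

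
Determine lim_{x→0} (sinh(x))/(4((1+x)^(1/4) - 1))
Both numerator and denominator → 0 as x → 0; this is a 0/0 indeterminate form.
Expand each to leading order near x = 0: numerator ~ x, denominator ~ x.
The limit of the ratio is 1.

Final answer: 1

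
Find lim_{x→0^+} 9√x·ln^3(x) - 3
The product is a 0·∞ indeterminate form at x → 0⁺.
Rewrite the product as 9·ln^3(x) / x^(-1/2) and apply L'Hôpital, or use the standard hierarchy x^(-1/2) ≫ |ln x|^3 as x → 0⁺.
The indeterminate product → 0, so the limit = -3.

Final answer: -3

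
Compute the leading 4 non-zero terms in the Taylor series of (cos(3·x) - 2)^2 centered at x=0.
-567·x^6/20 + 27·x^4/2 + 9·x^2 + 1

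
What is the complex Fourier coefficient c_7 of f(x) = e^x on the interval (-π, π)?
Compute the real Fourier coefficients first: a_7 = (1 - e^(2·π))·e^(-π)/(50·π), b_7 = (-7 + 7·e^(2·π))·e^(-π)/(50·π).
Then c_7 = (a_7 − i·b_7)/2 = -e^(π)/(100·π) + e^(-π)/(100·π) - 7·i·e^(π)/(100·π) + 7·i·e^(-π)/(100·π).

Final answer: -e^(π)/(100·π) + e^(-π)/(100·π) - 7·i·e^(π)/(100·π) + 7·i·e^(-π)/(100·π)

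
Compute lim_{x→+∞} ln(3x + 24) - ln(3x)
This is an ∞ − ∞ indeterminate form.
Combine the logarithms: ln(3x+24) − ln(3x) = ln((3x+24)/(3x)) = ln(1 + 24/(3x)) → ln(1) = 0.
Limit = 0.

Final answer: 0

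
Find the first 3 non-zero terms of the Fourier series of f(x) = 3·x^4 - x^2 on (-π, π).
(148 - 24·π^2)·cos(x) + (-10 + 6·π^2)·cos(2·x) - π^2/3 + 3·π^4/5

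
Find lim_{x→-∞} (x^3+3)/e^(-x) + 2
The quotient is an ∞/∞ indeterminate form as x → -∞.
Compare growth rates of the dominant terms (exponentials ≫ polynomials ≫ logarithms), or apply L'Hôpital's rule; the quotient → 0.
Adding the constant: 0 + 2 = 2. Limit = 2.

Final answer: 2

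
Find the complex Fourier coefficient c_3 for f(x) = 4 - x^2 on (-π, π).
Compute the real Fourier coefficients first: a_3 = 4/9, b_3 = 0.
Then c_3 = (a_3 − i·b_3)/2 = 2/9.

Final answer: 2/9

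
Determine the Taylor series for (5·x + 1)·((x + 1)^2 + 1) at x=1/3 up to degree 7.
200/27 + 21·(x - 1/3) + 16·(x - 1/3)^2 + 5·(x - 1/3)^3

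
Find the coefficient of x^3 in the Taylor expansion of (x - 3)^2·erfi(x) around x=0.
Expand to order 3: (x - 3)^2·erfi(x) = 8·x^3/√(π) - 12·x^2/√(π) + 18·x/√(π) + O(x^4).
The coefficient of x^3 is 8/√(π).

Final answer: 8/√(π)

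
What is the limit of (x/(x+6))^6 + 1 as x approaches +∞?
As x → +∞: x/(x+6) = 1/(1 + 6/x) → 1, and the 6th power of a limit-1 base also → 1; with the additive constant, 1 + 1 = 2.
Limit = 2.

Final answer: 2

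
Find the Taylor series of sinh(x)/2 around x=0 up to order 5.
x^5/240 + x^3/12 + x/2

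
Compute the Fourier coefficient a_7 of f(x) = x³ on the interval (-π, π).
a_7 = (1/π) ∫_{-π}^{π} f(x)·cos(7x) dx.
Evaluate the integral (use parity and integration by parts as needed): a_7 = 0.

Final answer: 0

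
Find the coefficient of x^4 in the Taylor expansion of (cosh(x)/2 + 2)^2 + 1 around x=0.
Expand to order 4: (cosh(x)/2 + 2)^2 + 1 = x^4/6 + 5·x^2/4 + 29/4 + O(x^5).
The coefficient of x^4 is 1/6.

Final answer: 1/6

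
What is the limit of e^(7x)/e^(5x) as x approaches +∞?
This is an ∞/∞ indeterminate form as x → +∞.
Rewrite e^(7x)/e^(5x) = e^((7−5)x) = e^(2x); the exponent coefficient is 2 > 0 so e^(2x) → ∞.
Limit = ∞.

Final answer: ∞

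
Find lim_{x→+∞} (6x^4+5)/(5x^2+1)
This is an ∞/∞ indeterminate form as x → +∞.
Divide numerator and denominator by x^4 and let the lower-order terms vanish; the numerator's degree 4 exceeds the denominator's degree 2, so the quotient diverges.
Limit = ∞.

Final answer: ∞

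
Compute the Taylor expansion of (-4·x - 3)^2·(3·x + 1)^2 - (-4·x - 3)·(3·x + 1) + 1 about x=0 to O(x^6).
144·x^4 + 312·x^3 + 253·x^2 + 91·x + 13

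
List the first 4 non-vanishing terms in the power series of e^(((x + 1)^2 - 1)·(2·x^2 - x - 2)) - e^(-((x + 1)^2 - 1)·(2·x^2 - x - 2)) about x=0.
-60·x^4 - 46·x^3/3 - 8·x^2 - 8·x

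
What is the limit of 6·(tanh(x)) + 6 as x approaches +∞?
Evaluate the dominant behaviour as x → +∞; each term tends to a finite value or vanishes.
Limit = 12.

Final answer: 12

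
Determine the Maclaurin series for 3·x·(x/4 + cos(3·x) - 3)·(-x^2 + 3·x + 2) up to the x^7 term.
-81·x^7/5 + 243·x^6/8 + 135·x^5/4 - 165·x^4/4 - 75·x^3/4 - 33·x^2/2 - 12·x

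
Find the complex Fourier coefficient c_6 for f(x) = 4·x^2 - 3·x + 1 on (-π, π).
Compute the real Fourier coefficients first: a_6 = 4/9, b_6 = 1.
Then c_6 = (a_6 − i·b_6)/2 = 2/9 - i/2.

Final answer: 2/9 - i/2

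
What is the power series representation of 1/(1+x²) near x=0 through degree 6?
-x^6 + x^4 - x^2 + 1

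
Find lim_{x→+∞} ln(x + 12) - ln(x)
This is an ∞ − ∞ indeterminate form.
Combine the logarithms: ln(x+12) − ln(x) = ln((x+12)/(x)) = ln(1 + 12/(x)) → ln(1) = 0.
Limit = 0.

Final answer: 0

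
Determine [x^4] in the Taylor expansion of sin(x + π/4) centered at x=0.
Expand to order 4: sin(x + π/4) = √(2)·x^4/48 - √(2)·x^3/12 - √(2)·x^2/4 + √(2)·x/2 + √(2)/2 + O(x^5).
The coefficient of x^4 is √(2)/48.

Final answer: √(2)/48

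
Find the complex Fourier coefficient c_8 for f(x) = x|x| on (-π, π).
Compute the real Fourier coefficients first: a_8 = 0, b_8 = -π/4.
Then c_8 = (a_8 − i·b_8)/2 = i·π/8.

Final answer: i·π/8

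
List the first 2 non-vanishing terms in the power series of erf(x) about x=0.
-2·x^3/(3·√(π)) + 2·x/√(π)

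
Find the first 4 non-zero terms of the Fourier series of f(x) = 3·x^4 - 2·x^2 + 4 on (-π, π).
(152 - 24·π^2)·cos(x) + (-11 + 6·π^2)·cos(2·x) + (8/3 - 8·π^2/3)·cos(3·x) - 2·π^2/3 + 4 + 3·π^4/5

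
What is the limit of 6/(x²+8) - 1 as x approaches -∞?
Evaluate the dominant behaviour as x → -∞; each term tends to a finite value or vanishes.
Limit = -1.

Final answer: -1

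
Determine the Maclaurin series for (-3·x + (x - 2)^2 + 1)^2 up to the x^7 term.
x^4 - 14·x^3 + 59·x^2 - 70·x + 25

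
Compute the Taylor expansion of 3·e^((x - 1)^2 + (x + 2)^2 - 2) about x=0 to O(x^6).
104·x^5·e^(3)/5 + 20·x^4·e^(3) + 16·x^3·e^(3) + 12·x^2·e^(3) + 6·x·e^(3) + 3·e^(3)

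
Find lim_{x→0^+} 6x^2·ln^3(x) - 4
The product is a 0·∞ indeterminate form at x → 0⁺.
Rewrite the product as 6·ln^3(x) / x^(-2) and apply L'Hôpital, or use the standard hierarchy x^(-2) ≫ |ln x|^3 as x → 0⁺.
The indeterminate product → 0, so the limit = -4.

Final answer: -4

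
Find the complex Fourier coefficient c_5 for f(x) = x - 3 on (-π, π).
Compute the real Fourier coefficients first: a_5 = 0, b_5 = 2/5.
Then c_5 = (a_5 − i·b_5)/2 = -i/5.

Final answer: -i/5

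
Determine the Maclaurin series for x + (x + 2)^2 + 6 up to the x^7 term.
x^2 + 5·x + 10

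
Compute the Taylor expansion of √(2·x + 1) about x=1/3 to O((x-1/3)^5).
√(15)/3 + √(15)·(x - 1/3)/5 - 3·√(15)·(x - 1/3)^2/50 + 9·√(15)·(x - 1/3)^3/250 - 27·√(15)·(x - 1/3)^4/1000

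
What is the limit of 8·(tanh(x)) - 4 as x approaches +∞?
Evaluate the dominant behaviour as x → +∞; each term tends to a finite value or vanishes.
Limit = 4.

Final answer: 4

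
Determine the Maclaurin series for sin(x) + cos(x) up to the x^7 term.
-x^7/5040 - x^6/720 + x^5/120 + x^4/24 - x^3/6 - x^2/2 + x + 1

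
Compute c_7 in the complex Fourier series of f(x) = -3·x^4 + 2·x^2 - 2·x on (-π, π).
Compute the real Fourier coefficients first: a_7 = -536/2401 + 24·π^2/49, b_7 = -4/7.
Then c_7 = (a_7 − i·b_7)/2 = -268/2401 + 12·π^2/49 + 2·i/7.

Final answer: -268/2401 + 12·π^2/49 + 2·i/7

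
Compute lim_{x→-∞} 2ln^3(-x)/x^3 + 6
The quotient is an ∞/∞ indeterminate form as x → -∞.
Compare growth rates of the dominant terms (exponentials ≫ polynomials ≫ logarithms), or apply L'Hôpital's rule; the quotient → 0.
Adding the constant: 0 + 6 = 6. Limit = 6.

Final answer: 6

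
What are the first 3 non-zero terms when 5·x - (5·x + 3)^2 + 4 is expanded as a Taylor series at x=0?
-25·x^2 - 25·x - 5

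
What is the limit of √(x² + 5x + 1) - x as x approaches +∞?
This is an ∞ − ∞ indeterminate form.
Multiply and divide by the conjugate √(x²+5x + 1) + x; the x² terms cancel, leaving (5x + 1)/(√(x²+5x + 1)+x) → 5/2.
Limit = 5/2.

Final answer: 5/2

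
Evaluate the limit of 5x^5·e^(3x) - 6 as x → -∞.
The product is a 0·∞ indeterminate form at x → -∞.
Rewrite the product as 5x^5 / e^(-3x) (an ∞/∞ form) and apply L'Hôpital, or use the standard hierarchy e^(3|x|) ≫ |x^5| as x → -∞.
The indeterminate product → 0, so the limit = -6.

Final answer: -6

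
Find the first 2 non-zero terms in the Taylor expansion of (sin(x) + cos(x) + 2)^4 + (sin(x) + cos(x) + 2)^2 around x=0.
114·x + 90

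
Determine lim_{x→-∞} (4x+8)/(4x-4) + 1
Evaluate the dominant behaviour as x → -∞; each term tends to a finite value or vanishes.
Limit = 2.

Final answer: 2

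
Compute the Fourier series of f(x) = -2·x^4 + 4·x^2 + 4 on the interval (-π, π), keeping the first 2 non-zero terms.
(-112 + 16·π^2)·cos(x) - 2·π^4/5 + 4 + 4·π^2/3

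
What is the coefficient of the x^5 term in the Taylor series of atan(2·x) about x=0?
Expand to order 5: atan(2·x) = 32·x^5/5 - 8·x^3/3 + 2·x + O(x^6).
The coefficient of x^5 is 32/5.

Final answer: 32/5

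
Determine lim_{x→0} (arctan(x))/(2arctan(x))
Both numerator and denominator → 0 as x → 0; this is a 0/0 indeterminate form.
Expand each to leading order near x = 0: numerator ~ x, denominator ~ 2·x.
The limit of the ratio is 1/2.

Final answer: 1/2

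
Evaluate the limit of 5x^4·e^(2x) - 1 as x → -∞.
The product is a 0·∞ indeterminate form at x → -∞.
Rewrite the product as 5x^4 / e^(-2x) (an ∞/∞ form) and apply L'Hôpital, or use the standard hierarchy e^(2|x|) ≫ |x^4| as x → -∞.
The indeterminate product → 0, so the limit = -1.

Final answer: -1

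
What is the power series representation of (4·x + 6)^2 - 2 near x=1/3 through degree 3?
466/9 + 176·(x - 1/3)/3 + 16·(x - 1/3)^2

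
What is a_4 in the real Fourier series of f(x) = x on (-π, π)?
a_4 = (1/π) ∫_{-π}^{π} f(x)·cos(4x) dx.
Evaluate the integral (use parity and integration by parts as needed): a_4 = 0.

Final answer: 0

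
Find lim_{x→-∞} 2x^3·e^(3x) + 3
The product is a 0·∞ indeterminate form at x → -∞.
Rewrite the product as 2x^3 / e^(-3x) (an ∞/∞ form) and apply L'Hôpital, or use the standard hierarchy e^(3|x|) ≫ |x^3| as x → -∞.
The indeterminate product → 0, so the limit = 3.

Final answer: 3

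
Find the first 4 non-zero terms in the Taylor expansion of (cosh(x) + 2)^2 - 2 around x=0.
x^6/20 + x^4/2 + 3·x^2 + 7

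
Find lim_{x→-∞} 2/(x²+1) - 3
Evaluate the dominant behaviour as x → -∞; each term tends to a finite value or vanishes.
Limit = -3.

Final answer: -3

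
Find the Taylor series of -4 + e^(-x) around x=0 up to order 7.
-x^7/5040 + x^6/720 - x^5/120 + x^4/24 - x^3/6 + x^2/2 - x - 3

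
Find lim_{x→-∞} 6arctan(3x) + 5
Evaluate the dominant behaviour as x → -∞; each term tends to a finite value or vanishes.
Limit = 5 - 3·π.

Final answer: 5 - 3·π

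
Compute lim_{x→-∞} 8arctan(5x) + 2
Evaluate the dominant behaviour as x → -∞; each term tends to a finite value or vanishes.
Limit = 2 - 4·π.

Final answer: 2 - 4·π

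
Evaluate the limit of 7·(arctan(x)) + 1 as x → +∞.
Evaluate the dominant behaviour as x → +∞; each term tends to a finite value or vanishes.
Limit = 1 + 7·π/2.

Final answer: 1 + 7·π/2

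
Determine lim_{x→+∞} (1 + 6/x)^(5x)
As x → +∞: write (1 + 6/x)^(5x) = ((1 + 6/x)^x)^5 → (e^6)^5 = e^30.
Limit = e^(30).

Final answer: e^(30)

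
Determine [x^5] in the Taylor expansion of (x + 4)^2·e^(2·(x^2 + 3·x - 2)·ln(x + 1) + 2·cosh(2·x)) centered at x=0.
Expand to order 5: (x + 4)^2·e^(2·(x^2 + 3·x - 2)·ln(x + 1) + 2·cosh(2·x)) = -6309·x^5·e^(2) + 7780·x^4·e^(2)/3 - 820·x^3·e^(2) + 289·x^2·e^(2) - 56·x·e^(2) + 16·e^(2) + O(x^6).
The coefficient of x^5 is -6309·e^(2).

Final answer: -6309·e^(2)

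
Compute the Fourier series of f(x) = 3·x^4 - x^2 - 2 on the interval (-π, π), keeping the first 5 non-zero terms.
(148 - 24·π^2)·cos(x) + (-10 + 6·π^2)·cos(2·x) + (20/9 - 8·π^2/3)·cos(3·x) + (-13/16 + 3·π^2/2)·cos(4·x) - π^2/3 - 2 + 3·π^4/5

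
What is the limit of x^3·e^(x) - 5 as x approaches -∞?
The product is a 0·∞ indeterminate form at x → -∞.
Rewrite the product as x^3 / e^(-x) (an ∞/∞ form) and apply L'Hôpital, or use the standard hierarchy e^(|x|) ≫ |x^3| as x → -∞.
The indeterminate product → 0, so the limit = -5.

Final answer: -5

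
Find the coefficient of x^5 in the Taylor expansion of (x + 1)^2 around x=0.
Expand to order 5: (x + 1)^2 = x^2 + 2·x + 1 + O(x^6).
The coefficient of x^5 is 0.

Final answer: 0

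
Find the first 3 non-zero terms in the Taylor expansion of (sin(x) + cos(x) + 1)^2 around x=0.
-x^2 + 4·x + 4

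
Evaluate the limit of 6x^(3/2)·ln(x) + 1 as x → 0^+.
The product is a 0·∞ indeterminate form at x → 0⁺.
Rewrite the product as 6·ln(x) / x^(-3/2) and apply L'Hôpital, or use the standard hierarchy x^(-3/2) ≫ |ln x| as x → 0⁺.
The indeterminate product → 0, so the limit = 1.

Final answer: 1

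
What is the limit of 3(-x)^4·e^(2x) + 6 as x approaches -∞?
The product is a 0·∞ indeterminate form at x → -∞.
Rewrite the product as 3(-x)^4 / e^(-2x) (an ∞/∞ form) and apply L'Hôpital, or use the standard hierarchy e^(2|x|) ≫ |(-x)^4| as x → -∞.
The indeterminate product → 0, so the limit = 6.

Final answer: 6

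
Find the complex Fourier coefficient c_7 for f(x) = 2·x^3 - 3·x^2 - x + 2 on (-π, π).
Compute the real Fourier coefficients first: a_7 = 12/49, b_7 = -122/343 + 4·π^2/7.
Then c_7 = (a_7 − i·b_7)/2 = 6/49 - 2·i·π^2/7 + 61·i/343.

Final answer: 6/49 - 2·i·π^2/7 + 61·i/343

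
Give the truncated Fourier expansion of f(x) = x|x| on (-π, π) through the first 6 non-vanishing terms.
(-8 + 2·π^2)·sin(x)/π - π·sin(2·x) + (-8 + 18·π^2)·sin(3·x)/(27·π) - π·sin(4·x)/2 + (-8 + 50·π^2)·sin(5·x)/(125·π) - π·sin(6·x)/3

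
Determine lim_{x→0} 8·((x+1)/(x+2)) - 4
Direct substitution at x = 0 gives 0.

Final answer: 0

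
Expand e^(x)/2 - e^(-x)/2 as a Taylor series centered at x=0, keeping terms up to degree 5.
x^5/120 + x^3/6 + x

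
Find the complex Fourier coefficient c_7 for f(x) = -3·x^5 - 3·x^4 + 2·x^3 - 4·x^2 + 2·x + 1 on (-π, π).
Compute the real Fourier coefficients first: a_7 = 640/2401 + 24·π^2/49, b_7 = -6·π^4/7 + 7708/16807 + 316·π^2/343.
Then c_7 = (a_7 − i·b_7)/2 = 320/2401 + 12·π^2/49 - 158·i·π^2/343 - 3854·i/16807 + 3·i·π^4/7.

Final answer: 320/2401 + 12·π^2/49 - 158·i·π^2/343 - 3854·i/16807 + 3·i·π^4/7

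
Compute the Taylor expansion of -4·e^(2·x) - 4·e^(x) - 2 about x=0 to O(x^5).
-17·x^4/6 - 6·x^3 - 10·x^2 - 12·x - 10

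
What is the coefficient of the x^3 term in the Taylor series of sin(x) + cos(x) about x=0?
Expand to order 3: sin(x) + cos(x) = -x^3/6 - x^2/2 + x + 1 + O(x^4).
The coefficient of x^3 is -1/6.

Final answer: -1/6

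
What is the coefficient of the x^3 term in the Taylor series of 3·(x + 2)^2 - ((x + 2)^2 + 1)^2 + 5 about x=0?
Expand to order 3: 3·(x + 2)^2 - ((x + 2)^2 + 1)^2 + 5 = -8·x^3 - 23·x^2 - 28·x - 8 + O(x^4).
The coefficient of x^3 is -8.

Final answer: -8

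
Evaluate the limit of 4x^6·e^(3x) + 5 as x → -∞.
The product is a 0·∞ indeterminate form at x → -∞.
Rewrite the product as 4x^6 / e^(-3x) (an ∞/∞ form) and apply L'Hôpital, or use the standard hierarchy e^(3|x|) ≫ |x^6| as x → -∞.
The indeterminate product → 0, so the limit = 5.

Final answer: 5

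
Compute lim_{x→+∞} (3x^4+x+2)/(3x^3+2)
This is an ∞/∞ indeterminate form as x → +∞.
Divide numerator and denominator by x^4 and let the lower-order terms vanish; the numerator's degree 4 exceeds the denominator's degree 3, so the quotient diverges.
Limit = ∞.

Final answer: ∞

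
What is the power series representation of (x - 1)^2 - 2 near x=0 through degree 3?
x^2 - 2·x - 1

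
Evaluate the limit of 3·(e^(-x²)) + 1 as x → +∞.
Evaluate the dominant behaviour as x → +∞; each term tends to a finite value or vanishes.
Limit = 1.

Final answer: 1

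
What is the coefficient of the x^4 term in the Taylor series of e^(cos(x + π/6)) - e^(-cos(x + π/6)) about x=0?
Expand to order 4: e^(cos(x + π/6)) - e^(-cos(x + π/6)) = x^4·(-√(3)·e^(√(3)/2)/96 - 7·e^(-√(3)/2)/128 - √(3)·e^(-√(3)/2)/96 + 7·e^(√(3)/2)/128) + x^3·(-√(3)·e^(-√(3)/2)/8 + e^(-√(3)/2)/16 + e^(√(3)/2)/16 + √(3)·e^(√(3)/2)/8) + x^2·(-√(3)·e^(√(3)/2)/4 - √(3)·e^(-√(3)/2)/4 - e^(-√(3)/2)/8 + e^(√(3)/2)/8) + x·(-e^(√(3)/2)/2 - e^(-√(3)/2)/2) - e^(-√(3)/2) + e^(√(3)/2) + O(x^5).
The coefficient of x^4 is -√(3)·e^(√(3)/2)/96 - 7·e^(-√(3)/2)/128 - √(3)·e^(-√(3)/2)/96 + 7·e^(√(3)/2)/128.

Final answer: -√(3)·e^(√(3)/2)/96 - 7·e^(-√(3)/2)/128 - √(3)·e^(-√(3)/2)/96 + 7·e^(√(3)/2)/128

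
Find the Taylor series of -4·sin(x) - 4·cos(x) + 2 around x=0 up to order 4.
-x^4/6 + 2·x^3/3 + 2·x^2 - 4·x - 2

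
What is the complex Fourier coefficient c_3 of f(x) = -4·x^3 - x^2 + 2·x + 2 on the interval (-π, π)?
Compute the real Fourier coefficients first: a_3 = 4/9, b_3 = 28/9 - 8·π^2/3.
Then c_3 = (a_3 − i·b_3)/2 = 2/9 - 14·i/9 + 4·i·π^2/3.

Final answer: 2/9 - 14·i/9 + 4·i·π^2/3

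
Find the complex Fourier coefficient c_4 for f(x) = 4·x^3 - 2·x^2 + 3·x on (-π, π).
Compute the real Fourier coefficients first: a_4 = -1/2, b_4 = -2·π^2 - 3/4.
Then c_4 = (a_4 − i·b_4)/2 = -1/4 + 3·i/8 + i·π^2.

Final answer: -1/4 + 3·i/8 + i·π^2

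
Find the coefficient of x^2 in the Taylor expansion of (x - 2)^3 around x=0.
Expand to order 2: (x - 2)^3 = -6·x^2 + 12·x - 8 + O(x^3).
The coefficient of x^2 is -6.

Final answer: -6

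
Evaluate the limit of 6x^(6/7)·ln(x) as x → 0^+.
This is a 0·∞ indeterminate form at x → 0⁺.
Rewrite the product as 6·ln(x) / x^(-6/7) and apply L'Hôpital, or use the standard hierarchy x^(-6/7) ≫ |ln x| as x → 0⁺.
The indeterminate product → 0, so the limit = 0.

Final answer: 0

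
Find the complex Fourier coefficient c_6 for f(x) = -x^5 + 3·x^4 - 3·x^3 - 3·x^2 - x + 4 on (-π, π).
Compute the real Fourier coefficients first: a_6 = -4/9 + 2·π^2/3, b_6 = 16/81 + 22·π^2/27 + π^4/3.
Then c_6 = (a_6 − i·b_6)/2 = -2/9 + π^2/3 - i·π^4/6 - 11·i·π^2/27 - 8·i/81.

Final answer: -2/9 + π^2/3 - i·π^4/6 - 11·i·π^2/27 - 8·i/81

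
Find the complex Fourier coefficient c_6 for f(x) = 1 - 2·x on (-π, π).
Compute the real Fourier coefficients first: a_6 = 0, b_6 = 2/3.
Then c_6 = (a_6 − i·b_6)/2 = -i/3.

Final answer: -i/3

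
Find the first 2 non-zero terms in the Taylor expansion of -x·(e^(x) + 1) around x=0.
-x^2 - 2·x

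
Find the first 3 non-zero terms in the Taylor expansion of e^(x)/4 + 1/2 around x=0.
x^2/8 + x/4 + 3/4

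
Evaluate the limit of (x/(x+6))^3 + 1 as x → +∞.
As x → +∞: x/(x+6) = 1/(1 + 6/x) → 1, and the 3rd power of a limit-1 base also → 1; with the additive constant, 1 + 1 = 2.
Limit = 2.

Final answer: 2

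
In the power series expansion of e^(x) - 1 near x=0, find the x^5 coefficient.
Expand to order 5: e^(x) - 1 = x^5/120 + x^4/24 + x^3/6 + x^2/2 + x + O(x^6).
The coefficient of x^5 is 1/120.

Final answer: 1/120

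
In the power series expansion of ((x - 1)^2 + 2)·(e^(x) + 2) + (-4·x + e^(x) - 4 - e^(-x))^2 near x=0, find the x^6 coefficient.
Expand to order 6: ((x - 1)^2 + 2)·(e^(x) + 2) + (-4·x + e^(x) - 4 - e^(-x))^2 = 53·x^6/720 - x^5/40 - 25·x^4/24 - 13·x^3/6 + 13·x^2/2 + 13·x + 25 + O(x^7).
The coefficient of x^6 is 53/720.

Final answer: 53/720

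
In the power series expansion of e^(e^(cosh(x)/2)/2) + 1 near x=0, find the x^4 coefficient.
Expand to order 4: e^(e^(cosh(x)/2)/2) + 1 = x^4·(e^(e^(1/2)/2 + 1)/128 + 5·e^(1/2 + e^(1/2)/2)/192) + x^2·e^(1/2 + e^(1/2)/2)/8 + 1 + e^(e^(1/2)/2) + O(x^5).
The coefficient of x^4 is e^(e^(1/2)/2 + 1)/128 + 5·e^(1/2 + e^(1/2)/2)/192.

Final answer: e^(e^(1/2)/2 + 1)/128 + 5·e^(1/2 + e^(1/2)/2)/192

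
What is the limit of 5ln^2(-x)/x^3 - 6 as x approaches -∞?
The quotient is an ∞/∞ indeterminate form as x → -∞.
Compare growth rates of the dominant terms (exponentials ≫ polynomials ≫ logarithms), or apply L'Hôpital's rule; the quotient → 0.
Adding the constant: 0 - 6 = -6. Limit = -6.

Final answer: -6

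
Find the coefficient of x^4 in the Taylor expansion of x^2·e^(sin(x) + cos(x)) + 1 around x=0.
Expand to order 4: x^2·e^(sin(x) + cos(x)) + 1 = e·x^3 + e·x^2 + 1 + O(x^5).
The coefficient of x^4 is 0.

Final answer: 0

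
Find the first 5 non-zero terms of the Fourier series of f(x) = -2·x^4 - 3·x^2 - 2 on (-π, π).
(-84 + 16·π^2)·cos(x) + (3 - 4·π^2)·cos(2·x) + (4/27 + 16·π^2/9)·cos(3·x) + (-π^2 - 3/8)·cos(4·x) - 2·π^4/5 - π^2 - 2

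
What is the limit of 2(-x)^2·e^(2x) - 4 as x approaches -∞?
The product is a 0·∞ indeterminate form at x → -∞.
Rewrite the product as 2(-x)^2 / e^(-2x) (an ∞/∞ form) and apply L'Hôpital, or use the standard hierarchy e^(2|x|) ≫ |(-x)^2| as x → -∞.
The indeterminate product → 0, so the limit = -4.

Final answer: -4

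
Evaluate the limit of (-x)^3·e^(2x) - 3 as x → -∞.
The product is a 0·∞ indeterminate form at x → -∞.
Rewrite the product as (-x)^3 / e^(-2x) (an ∞/∞ form) and apply L'Hôpital, or use the standard hierarchy e^(2|x|) ≫ |(-x)^3| as x → -∞.
The indeterminate product → 0, so the limit = -3.

Final answer: -3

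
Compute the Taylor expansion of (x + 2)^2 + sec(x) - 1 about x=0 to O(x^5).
5·x^4/24 + 3·x^2/2 + 4·x + 4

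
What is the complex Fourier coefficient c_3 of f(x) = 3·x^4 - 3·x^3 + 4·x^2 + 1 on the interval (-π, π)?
Compute the real Fourier coefficients first: a_3 = -8·π^2/3, b_3 = 4/3 - 2·π^2.
Then c_3 = (a_3 − i·b_3)/2 = -4·π^2/3 - 2·i/3 + i·π^2.

Final answer: -4·π^2/3 - 2·i/3 + i·π^2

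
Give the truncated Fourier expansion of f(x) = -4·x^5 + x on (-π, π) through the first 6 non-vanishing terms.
(-958 - 8·π^4 + 160·π^2)·sin(x) + (-20·π^2 + 29 + 4·π^4)·sin(2·x) + (-8·π^4/3 - 266/81 + 160·π^2/27)·sin(3·x) + (-5·π^2/2 + 7/16 + 2·π^4)·sin(4·x) + (-8·π^4/5 + 58/625 + 32·π^2/25)·sin(5·x) + (-20·π^2/27 - 17/81 + 4·π^4/3)·sin(6·x)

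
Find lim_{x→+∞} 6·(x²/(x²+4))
Evaluate the dominant behaviour as x → +∞; each term tends to a finite value or vanishes.
Limit = 6.

Final answer: 6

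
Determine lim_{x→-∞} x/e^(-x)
This is an ∞/∞ indeterminate form as x → -∞.
Compare growth rates of the dominant terms (exponentials ≫ polynomials ≫ logarithms), or apply L'Hôpital's rule; the quotient → 0.
Limit = 0.

Final answer: 0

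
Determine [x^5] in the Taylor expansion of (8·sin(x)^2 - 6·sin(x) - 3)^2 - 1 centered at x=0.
Expand to order 5: (8·sin(x)^2 - 6·sin(x) - 3)^2 - 1 = 483·x^5/10 + 68·x^4 - 102·x^3 - 12·x^2 + 36·x + 8 + O(x^6).
The coefficient of x^5 is 483/10.

Final answer: 483/10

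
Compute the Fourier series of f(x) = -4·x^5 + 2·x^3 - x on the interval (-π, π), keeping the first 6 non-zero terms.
(-986 - 8·π^4 + 164·π^2)·sin(x) + (-22·π^2 + 34 + 4·π^4)·sin(2·x) + (-8·π^4/3 - 446/81 + 196·π^2/27)·sin(3·x) + (-7·π^2/2 + 29/16 + 2·π^4)·sin(4·x) + (-8·π^4/5 - 562/625 + 52·π^2/25)·sin(5·x) + (-38·π^2/27 + 46/81 + 4·π^4/3)·sin(6·x)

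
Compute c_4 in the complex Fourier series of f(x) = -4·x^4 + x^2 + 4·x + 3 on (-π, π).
Compute the real Fourier coefficients first: a_4 = 1 - 2·π^2, b_4 = -2.
Then c_4 = (a_4 − i·b_4)/2 = -π^2 + 1/2 + i.

Final answer: -π^2 + 1/2 + i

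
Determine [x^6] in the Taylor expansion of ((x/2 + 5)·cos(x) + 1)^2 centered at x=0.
Expand to order 6: ((x/2 + 5)·cos(x) + 1)^2 = -25·x^6/24 + 41·x^5/24 + 17·x^4/2 - 11·x^3/2 - 119·x^2/4 + 6·x + 36 + O(x^7).
The coefficient of x^6 is -25/24.

Final answer: -25/24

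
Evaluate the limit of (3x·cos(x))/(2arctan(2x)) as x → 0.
Both numerator and denominator → 0 as x → 0; this is a 0/0 indeterminate form.
Expand each to leading order near x = 0: numerator ~ 3·x, denominator ~ 4·x.
The limit of the ratio is 3/4.

Final answer: 3/4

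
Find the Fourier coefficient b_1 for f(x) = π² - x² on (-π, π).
b_1 = (1/π) ∫_{-π}^{π} f(x)·sin(1x) dx.
Evaluate the integral (use parity and integration by parts as needed): b_1 = 0.

Final answer: 0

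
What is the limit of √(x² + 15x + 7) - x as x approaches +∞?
This is an ∞ − ∞ indeterminate form.
Multiply and divide by the conjugate √(x²+15x + 7) + x; the x² terms cancel, leaving (15x + 7)/(√(x²+15x + 7)+x) → 15/2.
Limit = 15/2.

Final answer: 15/2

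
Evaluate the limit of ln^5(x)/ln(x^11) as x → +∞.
This is an ∞/∞ indeterminate form as x → +∞.
Write ln(x^11) = 11·ln(x), reducing the quotient to ln^4(x)/11 → ∞.
Limit = ∞.

Final answer: ∞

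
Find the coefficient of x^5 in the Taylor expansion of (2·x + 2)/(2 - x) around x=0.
Expand to order 5: (2·x + 2)/(2 - x) = 3·x^5/32 + 3·x^4/16 + 3·x^3/8 + 3·x^2/4 + 3·x/2 + 1 + O(x^6).
The coefficient of x^5 is 3/32.

Final answer: 3/32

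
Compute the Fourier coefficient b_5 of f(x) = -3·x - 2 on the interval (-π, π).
b_5 = (1/π) ∫_{-π}^{π} f(x)·sin(5x) dx.
Evaluate the integral (use parity and integration by parts as needed): b_5 = -6/5.

Final answer: -6/5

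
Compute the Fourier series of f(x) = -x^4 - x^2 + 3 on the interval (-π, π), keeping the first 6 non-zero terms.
(-44 + 8·π^2)·cos(x) + (2 - 2·π^2)·cos(2·x) + (-4/27 + 8·π^2/9)·cos(3·x) + (-π^2/2 - 1/16)·cos(4·x) + (52/625 + 8·π^2/25)·cos(5·x) - π^4/5 - π^2/3 + 3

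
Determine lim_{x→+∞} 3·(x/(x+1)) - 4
Evaluate the dominant behaviour as x → +∞; each term tends to a finite value or vanishes.
Limit = -1.

Final answer: -1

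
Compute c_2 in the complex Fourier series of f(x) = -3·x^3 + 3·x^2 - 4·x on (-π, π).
Compute the real Fourier coefficients first: a_2 = 3, b_2 = -1/2 + 3·π^2.
Then c_2 = (a_2 − i·b_2)/2 = 3/2 - 3·i·π^2/2 + i/4.

Final answer: 3/2 - 3·i·π^2/2 + i/4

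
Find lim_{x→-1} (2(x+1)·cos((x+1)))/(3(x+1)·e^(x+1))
Both numerator and denominator → 0 as x → -1; this is a 0/0 indeterminate form.
Expand each to leading order near x = -1: numerator ~ 2·(x + 1), denominator ~ 3·(x + 1).
The limit of the ratio is 2/3.

Final answer: 2/3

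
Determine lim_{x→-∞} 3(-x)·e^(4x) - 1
The product is a 0·∞ indeterminate form at x → -∞.
Rewrite the product as 3(-x) / e^(-4x) (an ∞/∞ form) and apply L'Hôpital, or use the standard hierarchy e^(4|x|) ≫ |(-x)| as x → -∞.
The indeterminate product → 0, so the limit = -1.

Final answer: -1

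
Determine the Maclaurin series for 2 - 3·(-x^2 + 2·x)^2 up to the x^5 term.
-3·x^4 + 12·x^3 - 12·x^2 + 2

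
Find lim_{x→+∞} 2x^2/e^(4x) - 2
The quotient is an ∞/∞ indeterminate form as x → +∞.
The exponential denominator e^(4x) dominates the polynomial numerator (e^x ≫ x^2 as x → ∞), so the quotient → 0.
Adding the constant: 0 - 2 = -2. Limit = -2.

Final answer: -2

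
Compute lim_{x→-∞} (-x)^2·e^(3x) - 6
The product is a 0·∞ indeterminate form at x → -∞.
Rewrite the product as (-x)^2 / e^(-3x) (an ∞/∞ form) and apply L'Hôpital, or use the standard hierarchy e^(3|x|) ≫ |(-x)^2| as x → -∞.
The indeterminate product → 0, so the limit = -6.

Final answer: -6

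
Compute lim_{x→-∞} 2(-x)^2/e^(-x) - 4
The quotient is an ∞/∞ indeterminate form as x → -∞.
Compare growth rates of the dominant terms (exponentials ≫ polynomials ≫ logarithms), or apply L'Hôpital's rule; the quotient → 0.
Adding the constant: 0 - 4 = -4. Limit = -4.

Final answer: -4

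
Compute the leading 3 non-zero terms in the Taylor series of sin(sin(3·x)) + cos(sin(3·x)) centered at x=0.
-9·x^2/2 + 3·x + 1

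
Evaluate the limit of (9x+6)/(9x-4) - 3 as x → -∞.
Evaluate the dominant behaviour as x → -∞; each term tends to a finite value or vanishes.
Limit = -2.

Final answer: -2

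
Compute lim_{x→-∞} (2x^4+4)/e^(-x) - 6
The quotient is an ∞/∞ indeterminate form as x → -∞.
Compare growth rates of the dominant terms (exponentials ≫ polynomials ≫ logarithms), or apply L'Hôpital's rule; the quotient → 0.
Adding the constant: 0 - 6 = -6. Limit = -6.

Final answer: -6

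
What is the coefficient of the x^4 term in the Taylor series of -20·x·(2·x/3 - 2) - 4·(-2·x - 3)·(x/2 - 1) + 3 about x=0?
Expand to order 4: -20·x·(2·x/3 - 2) - 4·(-2·x - 3)·(x/2 - 1) + 3 = -28·x^2/3 + 38·x - 9 + O(x^5).
The coefficient of x^4 is 0.

Final answer: 0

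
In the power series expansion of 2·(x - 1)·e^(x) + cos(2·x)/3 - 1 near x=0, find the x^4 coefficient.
Expand to order 4: 2·(x - 1)·e^(x) + cos(2·x)/3 - 1 = 17·x^4/36 + 2·x^3/3 + x^2/3 - 8/3 + O(x^5).
The coefficient of x^4 is 17/36.

Final answer: 17/36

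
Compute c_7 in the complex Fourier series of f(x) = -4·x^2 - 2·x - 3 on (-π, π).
Compute the real Fourier coefficients first: a_7 = 16/49, b_7 = -4/7.
Then c_7 = (a_7 − i·b_7)/2 = 8/49 + 2·i/7.

Final answer: 8/49 + 2·i/7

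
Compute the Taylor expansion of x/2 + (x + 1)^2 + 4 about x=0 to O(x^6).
x^2 + 5·x/2 + 5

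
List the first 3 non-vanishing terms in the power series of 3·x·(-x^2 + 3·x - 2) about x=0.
-3·x^3 + 9·x^2 - 6·x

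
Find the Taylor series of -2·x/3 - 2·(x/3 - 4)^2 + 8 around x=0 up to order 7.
-2·x^2/9 + 14·x/3 - 24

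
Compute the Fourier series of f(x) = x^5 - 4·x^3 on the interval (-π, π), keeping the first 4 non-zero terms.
(-48·π^2 + 2·π^4 + 288)·sin(x) + (-π^4 - 27/2 + 9·π^2)·sin(2·x) + (-112·π^2/27 + 224/81 + 2·π^4/3)·sin(3·x) + (-π^4/2 - 63/64 + 21·π^2/8)·sin(4·x)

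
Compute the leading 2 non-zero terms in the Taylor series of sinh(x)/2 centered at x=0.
x^3/12 + x/2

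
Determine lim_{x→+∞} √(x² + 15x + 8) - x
This is an ∞ − ∞ indeterminate form.
Multiply and divide by the conjugate √(x²+15x + 8) + x; the x² terms cancel, leaving (15x + 8)/(√(x²+15x + 8)+x) → 15/2.
Limit = 15/2.

Final answer: 15/2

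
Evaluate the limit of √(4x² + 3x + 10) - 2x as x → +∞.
As x → +∞: multiply by the conjugate to get (3x+10)/(√(4x²+3x+10)+2x); the denominator ~ 4x, so the limit is 3/4.
Limit = 3/4.

Final answer: 3/4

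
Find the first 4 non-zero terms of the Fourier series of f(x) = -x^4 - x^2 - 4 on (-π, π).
(-44 + 8·π^2)·cos(x) + (2 - 2·π^2)·cos(2·x) + (-4/27 + 8·π^2/9)·cos(3·x) - π^4/5 - 4 - π^2/3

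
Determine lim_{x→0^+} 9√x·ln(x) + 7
The product is a 0·∞ indeterminate form at x → 0⁺.
Rewrite the product as 9·ln(x) / x^(-1/2) and apply L'Hôpital, or use the standard hierarchy x^(-1/2) ≫ |ln x| as x → 0⁺.
The indeterminate product → 0, so the limit = 7.

Final answer: 7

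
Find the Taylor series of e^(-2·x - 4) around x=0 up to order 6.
4·x^6·e^(-4)/45 - 4·x^5·e^(-4)/15 + 2·x^4·e^(-4)/3 - 4·x^3·e^(-4)/3 + 2·x^2·e^(-4) - 2·x·e^(-4) + e^(-4)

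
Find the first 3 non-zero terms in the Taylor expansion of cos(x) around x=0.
x^4/24 - x^2/2 + 1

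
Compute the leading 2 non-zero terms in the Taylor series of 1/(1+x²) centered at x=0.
1 - x^2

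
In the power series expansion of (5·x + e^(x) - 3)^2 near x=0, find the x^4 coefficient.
Expand to order 4: (5·x + e^(x) - 3)^2 = 25·x^4/12 + 16·x^3/3 + 34·x^2 - 24·x + 4 + O(x^5).
The coefficient of x^4 is 25/12.

Final answer: 25/12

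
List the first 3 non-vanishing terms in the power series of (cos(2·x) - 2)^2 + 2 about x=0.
8·x^4/3 + 4·x^2 + 3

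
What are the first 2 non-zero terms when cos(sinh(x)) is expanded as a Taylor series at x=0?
1 - x^2/2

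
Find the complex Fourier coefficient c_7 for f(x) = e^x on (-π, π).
Compute the real Fourier coefficients first: a_7 = (1 - e^(2·π))·e^(-π)/(50·π), b_7 = (-7 + 7·e^(2·π))·e^(-π)/(50·π).
Then c_7 = (a_7 − i·b_7)/2 = -e^(π)/(100·π) + e^(-π)/(100·π) - 7·i·e^(π)/(100·π) + 7·i·e^(-π)/(100·π).

Final answer: -e^(π)/(100·π) + e^(-π)/(100·π) - 7·i·e^(π)/(100·π) + 7·i·e^(-π)/(100·π)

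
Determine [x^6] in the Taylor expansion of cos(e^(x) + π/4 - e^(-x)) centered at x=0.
Expand to order 6: cos(e^(x) + π/4 - e^(-x)) = 2·√(2)·x^6/15 + 23·√(2)·x^5/120 + √(2)·x^3/2 - √(2)·x^2 - √(2)·x + √(2)/2 + O(x^7).
The coefficient of x^6 is 2·√(2)/15.

Final answer: 2·√(2)/15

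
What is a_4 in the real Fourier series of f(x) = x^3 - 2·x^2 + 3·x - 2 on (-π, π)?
a_4 = (1/π) ∫_{-π}^{π} f(x)·cos(4x) dx.
Evaluate the integral (use parity and integration by parts as needed): a_4 = -1/2.

Final answer: -1/2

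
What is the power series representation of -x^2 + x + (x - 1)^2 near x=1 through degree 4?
-(x - 1)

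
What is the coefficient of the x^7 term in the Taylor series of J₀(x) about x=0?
Expand to order 7: J₀(x) = -x^6/2304 + x^4/64 - x^2/4 + 1 + O(x^8).
The coefficient of x^7 is 0.

Final answer: 0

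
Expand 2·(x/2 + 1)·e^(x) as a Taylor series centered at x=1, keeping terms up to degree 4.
3·e + 4·e·(x - 1) + 5·e·(x - 1)^2/2 + e·(x - 1)^3 + 7·e·(x - 1)^4/24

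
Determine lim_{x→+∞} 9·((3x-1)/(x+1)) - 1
Evaluate the dominant behaviour as x → +∞; each term tends to a finite value or vanishes.
Limit = 26.

Final answer: 26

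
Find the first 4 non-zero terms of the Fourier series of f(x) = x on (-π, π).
2·sin(x) - sin(2·x) + 2·sin(3·x)/3 - sin(4·x)/2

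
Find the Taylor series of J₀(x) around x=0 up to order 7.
-x^6/2304 + x^4/64 - x^2/4 + 1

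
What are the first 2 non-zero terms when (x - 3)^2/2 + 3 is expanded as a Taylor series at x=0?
15/2 - 3·x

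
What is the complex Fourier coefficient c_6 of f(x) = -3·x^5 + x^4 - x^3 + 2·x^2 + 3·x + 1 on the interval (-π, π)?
Compute the real Fourier coefficients first: a_6 = 5/27 + 2·π^2/9, b_6 = -2·π^2/9 - 26/27 + π^4.
Then c_6 = (a_6 − i·b_6)/2 = 5/54 + π^2/9 - i·π^4/2 + 13·i/27 + i·π^2/9.

Final answer: 5/54 + π^2/9 - i·π^4/2 + 13·i/27 + i·π^2/9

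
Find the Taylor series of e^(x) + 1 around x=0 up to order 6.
x^6/720 + x^5/120 + x^4/24 + x^3/6 + x^2/2 + x + 2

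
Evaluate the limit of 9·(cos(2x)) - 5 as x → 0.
Direct substitution at x = 0 gives 4.

Final answer: 4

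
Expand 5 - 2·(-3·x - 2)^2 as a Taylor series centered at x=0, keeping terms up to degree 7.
-18·x^2 - 24·x - 3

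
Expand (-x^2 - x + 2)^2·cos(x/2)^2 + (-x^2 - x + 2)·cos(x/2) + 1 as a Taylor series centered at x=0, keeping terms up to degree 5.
-75·x^5/128 + 377·x^4/192 + 25·x^3/8 - 21·x^2/4 - 5·x + 7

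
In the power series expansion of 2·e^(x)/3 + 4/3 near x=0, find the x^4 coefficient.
Expand to order 4: 2·e^(x)/3 + 4/3 = x^4/36 + x^3/9 + x^2/3 + 2·x/3 + 2 + O(x^5).
The coefficient of x^4 is 1/36.

Final answer: 1/36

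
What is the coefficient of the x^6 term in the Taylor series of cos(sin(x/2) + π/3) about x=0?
Expand to order 6: cos(sin(x/2) + π/3) = -37·x^6/92160 - √(3)·x^5/640 + 5·x^4/768 + √(3)·x^3/48 - x^2/16 - √(3)·x/4 + 1/2 + O(x^7).
The coefficient of x^6 is -37/92160.

Final answer: -37/92160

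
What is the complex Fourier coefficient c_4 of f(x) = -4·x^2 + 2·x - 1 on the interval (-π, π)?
Compute the real Fourier coefficients first: a_4 = -1, b_4 = -1.
Then c_4 = (a_4 − i·b_4)/2 = -1/2 + i/2.

Final answer: -1/2 + i/2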